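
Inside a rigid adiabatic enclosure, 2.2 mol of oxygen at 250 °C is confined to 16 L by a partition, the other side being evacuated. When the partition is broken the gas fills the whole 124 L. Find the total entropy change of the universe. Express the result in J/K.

No heat is exchanged and no work is done, so the ideal-gas temperature stays constant.
Entropy is a state function; using a reversible isothermal path, ΔS_gas = nR ln(V₂/V₁) = 2.2 × 8.314 × ln(124/16) = 37.5 J/K.
The insulated surroundings exchange no heat, so ΔS_surr = 0 and ΔS_universe = ΔS_gas.

ΔS_universe = 37.5 J/K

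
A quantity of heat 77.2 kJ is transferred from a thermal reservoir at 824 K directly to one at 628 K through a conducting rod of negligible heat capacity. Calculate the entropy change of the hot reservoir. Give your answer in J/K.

ΔS_hot = -93.7 J/K

The hot reservoir loses heat Q, so ΔS_hot = −Q/T_H = −77200/824 = -93.7 J/K.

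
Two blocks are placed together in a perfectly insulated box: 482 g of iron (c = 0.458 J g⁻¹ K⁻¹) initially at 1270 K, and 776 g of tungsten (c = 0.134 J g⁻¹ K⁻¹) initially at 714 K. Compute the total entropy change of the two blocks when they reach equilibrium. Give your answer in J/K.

ΔS_total = 10.8 J/K

Energy balance: T_f = (m₁c₁T₁ + m₂c₂T₂)/(m₁c₁ + m₂c₂) = 1092 K.
ΔS₁ = m₁c₁ ln(T_f/T₁) = 220.756 × ln(1092/1270) = -33.34 J/K.
ΔS₂ = m₂c₂ ln(T_f/T₂) = 103.984 × ln(1092/714) = 44.18 J/K.
ΔS_total = -33.34 + 44.18 = 10.8 J/K.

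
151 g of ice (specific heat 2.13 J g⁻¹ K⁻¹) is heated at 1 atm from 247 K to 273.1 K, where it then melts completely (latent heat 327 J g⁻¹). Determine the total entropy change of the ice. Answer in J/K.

Warming step: ΔS₁ = m c ln(T_tr/T_i) = 151 × 2.13 × ln(273.1/247) = 32.31 J/K.
Phase change: ΔS₂ = +mL/T_tr = 151 × 327 / 273.1 = 180.8 J/K.
ΔS_total = (32.31) + (180.8) = 213 J/K.

ΔS = 213 J/K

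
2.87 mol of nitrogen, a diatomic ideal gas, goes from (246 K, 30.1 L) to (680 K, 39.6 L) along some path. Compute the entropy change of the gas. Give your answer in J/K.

Entropy is a state function: ΔS = nC_V ln(T₂/T₁) + nR ln(V₂/V₁), with C_V = 5R/2 = 20.79 J mol⁻¹ K⁻¹ for a diatomic ideal gas.
ΔS = 2.87 × [20.79 × ln(680/246) + 8.314 × ln(39.6/30.1)] = 67.2 J/K.

ΔS = 67.2 J/K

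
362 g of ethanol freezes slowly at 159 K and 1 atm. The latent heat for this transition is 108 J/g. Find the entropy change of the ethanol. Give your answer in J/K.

Heat released by the substance: Q = −mL = −362 × 108 = −39096 J.
At constant T, ΔS = Q_rev/T = −39096 / 159 = -246 J/K.

ΔS = -246 J/K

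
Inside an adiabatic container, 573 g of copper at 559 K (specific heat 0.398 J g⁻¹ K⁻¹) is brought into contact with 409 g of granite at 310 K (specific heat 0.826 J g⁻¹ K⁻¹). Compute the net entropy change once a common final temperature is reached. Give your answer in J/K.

ΔS_total = 24.2 J/K

Energy balance: T_f = (m₁c₁T₁ + m₂c₂T₂)/(m₁c₁ + m₂c₂) = 410.35 K.
ΔS₁ = m₁c₁ ln(T_f/T₁) = 228.054 × ln(410.35/559) = -70.5 J/K.
ΔS₂ = m₂c₂ ln(T_f/T₂) = 337.834 × ln(410.35/310) = 94.74 J/K.
ΔS_total = -70.5 + 94.74 = 24.2 J/K.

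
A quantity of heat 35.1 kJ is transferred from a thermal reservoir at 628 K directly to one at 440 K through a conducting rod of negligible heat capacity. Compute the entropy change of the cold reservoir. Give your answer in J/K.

ΔS_cold = 79.8 J/K

The cold reservoir gains heat Q, so ΔS_cold = +Q/T_C = 35100/440 = 79.8 J/K.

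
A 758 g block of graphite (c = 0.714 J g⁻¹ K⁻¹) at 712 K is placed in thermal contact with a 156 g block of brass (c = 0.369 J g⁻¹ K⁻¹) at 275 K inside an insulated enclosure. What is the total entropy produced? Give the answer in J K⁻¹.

Energy balance: T_f = (m₁c₁T₁ + m₂c₂T₂)/(m₁c₁ + m₂c₂) = 669.99 K.
ΔS₁ = m₁c₁ ln(T_f/T₁) = 541.212 × ln(669.99/712) = -32.92 J/K.
ΔS₂ = m₂c₂ ln(T_f/T₂) = 57.564 × ln(669.99/275) = 51.26 J/K.
ΔS_total = -32.92 + 51.26 = 18.3 J/K.

ΔS_total = 18.3 J/K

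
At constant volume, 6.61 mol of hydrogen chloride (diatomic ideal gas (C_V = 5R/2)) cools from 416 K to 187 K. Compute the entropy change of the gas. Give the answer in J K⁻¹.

At constant volume, ΔS = nC_V ln(T₂/T₁) with C_V = 5R/2 = 20.79 J mol⁻¹ K⁻¹.
ΔS = 6.61 × 20.79 × ln(187/416) = -110 J/K.

ΔS = -110 J/K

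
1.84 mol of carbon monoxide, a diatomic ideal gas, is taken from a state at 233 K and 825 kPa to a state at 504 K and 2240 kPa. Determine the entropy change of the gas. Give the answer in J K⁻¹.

ΔS = 26 J/K

ΔS = nC_p ln(T₂/T₁) − nR ln(P₂/P₁), with C_p = 7R/2 = 29.1 J mol⁻¹ K⁻¹ for a diatomic ideal gas.
ΔS = 1.84 × [29.1 × ln(504/233) − 8.314 × ln(2240/825)] = 26 J/K.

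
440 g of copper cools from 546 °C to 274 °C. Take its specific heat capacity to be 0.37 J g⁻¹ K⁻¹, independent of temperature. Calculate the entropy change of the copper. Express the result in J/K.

In kelvin: T₁ = 819.15 K, T₂ = 547.15 K. ΔS = ∫dQ_rev/T = m c ln(T₂/T₁) = 440 × 0.37 × ln(547.15/819.15) = -65.7 J/K.

ΔS = -65.7 J/K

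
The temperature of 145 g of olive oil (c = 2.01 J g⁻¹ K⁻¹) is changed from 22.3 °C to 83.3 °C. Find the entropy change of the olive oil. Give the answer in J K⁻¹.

In kelvin: T₁ = 295.45 K, T₂ = 356.45 K. ΔS = ∫dQ_rev/T = m c ln(T₂/T₁) = 145 × 2.01 × ln(356.45/295.45) = 54.7 J/K.

ΔS = 54.7 J/K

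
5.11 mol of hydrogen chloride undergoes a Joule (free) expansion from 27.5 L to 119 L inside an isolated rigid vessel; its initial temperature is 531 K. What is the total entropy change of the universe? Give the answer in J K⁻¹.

For an ideal gas in free expansion Q = 0 and W = 0, so T is unchanged.
Entropy is a state function; using a reversible isothermal path, ΔS_gas = nR ln(V₂/V₁) = 5.11 × 8.314 × ln(119/27.5) = 62.2 J/K.
The insulated surroundings exchange no heat, so ΔS_surr = 0 and ΔS_universe = ΔS_gas.

ΔS_universe = 62.2 J/K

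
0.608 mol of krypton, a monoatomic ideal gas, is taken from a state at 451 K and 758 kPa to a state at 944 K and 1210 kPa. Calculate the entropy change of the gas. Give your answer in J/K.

ΔS = 6.97 J/K

ΔS = nC_p ln(T₂/T₁) − nR ln(P₂/P₁), with C_p = 5R/2 = 20.79 J mol⁻¹ K⁻¹ for a monoatomic ideal gas.
ΔS = 0.608 × [20.79 × ln(944/451) − 8.314 × ln(1210/758)] = 6.97 J/K.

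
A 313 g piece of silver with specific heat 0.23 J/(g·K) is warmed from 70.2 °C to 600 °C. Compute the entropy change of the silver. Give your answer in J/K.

ΔS = 67.2 J/K

In kelvin: T₁ = 343.35 K, T₂ = 873.15 K. ΔS = ∫dQ_rev/T = m c ln(T₂/T₁) = 313 × 0.23 × ln(873.15/343.35) = 67.2 J/K.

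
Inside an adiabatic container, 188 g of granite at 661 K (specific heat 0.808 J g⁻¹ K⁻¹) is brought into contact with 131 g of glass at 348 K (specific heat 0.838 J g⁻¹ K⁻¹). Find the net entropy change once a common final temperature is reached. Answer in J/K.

Energy balance: T_f = (m₁c₁T₁ + m₂c₂T₂)/(m₁c₁ + m₂c₂) = 529.69 K.
ΔS₁ = m₁c₁ ln(T_f/T₁) = 151.904 × ln(529.69/661) = -33.64 J/K.
ΔS₂ = m₂c₂ ln(T_f/T₂) = 109.778 × ln(529.69/348) = 46.12 J/K.
ΔS_total = -33.64 + 46.12 = 12.5 J/K.

ΔS_total = 12.5 J/K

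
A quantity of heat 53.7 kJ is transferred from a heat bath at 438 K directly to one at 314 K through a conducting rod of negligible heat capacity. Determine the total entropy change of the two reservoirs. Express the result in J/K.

ΔS_hot = −Q/T_H = −53700/438 = -122.6 J/K and ΔS_cold = +Q/T_C = 53700/314 = 171 J/K.
ΔS_total = -122.6 + 171 = 48.4 J/K, positive as the second law requires.

ΔS_total = 48.4 J/K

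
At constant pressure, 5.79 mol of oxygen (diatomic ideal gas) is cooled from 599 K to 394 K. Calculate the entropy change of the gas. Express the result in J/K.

ΔS = -70.6 J/K

At constant pressure, ΔS = nC_p ln(T₂/T₁) with C_p = 7R/2 = 29.1 J mol⁻¹ K⁻¹.
ΔS = 5.79 × 29.1 × ln(394/599) = -70.6 J/K.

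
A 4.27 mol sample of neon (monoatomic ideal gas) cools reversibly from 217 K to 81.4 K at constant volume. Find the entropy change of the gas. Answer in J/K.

At constant volume, ΔS = nC_V ln(T₂/T₁) with C_V = 3R/2 = 12.47 J mol⁻¹ K⁻¹.
ΔS = 4.27 × 12.47 × ln(81.4/217) = -52.2 J/K.

ΔS = -52.2 J/K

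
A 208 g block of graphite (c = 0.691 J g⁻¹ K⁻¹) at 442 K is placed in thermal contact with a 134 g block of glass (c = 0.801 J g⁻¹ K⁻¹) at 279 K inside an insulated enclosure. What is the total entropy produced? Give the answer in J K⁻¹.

Energy balance: T_f = (m₁c₁T₁ + m₂c₂T₂)/(m₁c₁ + m₂c₂) = 372.31 K.
ΔS₁ = m₁c₁ ln(T_f/T₁) = 143.728 × ln(372.31/442) = -24.66 J/K.
ΔS₂ = m₂c₂ ln(T_f/T₂) = 107.334 × ln(372.31/279) = 30.97 J/K.
ΔS_total = -24.66 + 30.97 = 6.31 J/K.

ΔS_total = 6.31 J/K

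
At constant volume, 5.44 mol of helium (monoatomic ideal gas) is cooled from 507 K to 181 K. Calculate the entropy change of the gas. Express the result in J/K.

ΔS = -69.9 J/K

At constant volume, ΔS = nC_V ln(T₂/T₁) with C_V = 3R/2 = 12.47 J mol⁻¹ K⁻¹.
ΔS = 5.44 × 12.47 × ln(181/507) = -69.9 J/K.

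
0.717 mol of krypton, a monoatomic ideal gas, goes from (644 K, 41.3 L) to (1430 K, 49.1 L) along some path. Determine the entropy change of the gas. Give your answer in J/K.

Entropy is a state function: ΔS = nC_V ln(T₂/T₁) + nR ln(V₂/V₁), with C_V = 3R/2 = 12.47 J mol⁻¹ K⁻¹ for a monoatomic ideal gas.
ΔS = 0.717 × [12.47 × ln(1430/644) + 8.314 × ln(49.1/41.3)] = 8.16 J/K.

ΔS = 8.16 J/K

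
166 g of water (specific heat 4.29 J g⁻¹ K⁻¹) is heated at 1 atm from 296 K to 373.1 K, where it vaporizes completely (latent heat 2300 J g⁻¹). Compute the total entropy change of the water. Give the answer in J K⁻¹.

ΔS = 1190 J/K

Warming step: ΔS₁ = m c ln(T_tr/T_i) = 166 × 4.29 × ln(373.1/296) = 164.9 J/K.
Phase change: ΔS₂ = +mL/T_tr = 166 × 2300 / 373.1 = 1023 J/K.
ΔS_total = (164.9) + (1023) = 1190 J/K.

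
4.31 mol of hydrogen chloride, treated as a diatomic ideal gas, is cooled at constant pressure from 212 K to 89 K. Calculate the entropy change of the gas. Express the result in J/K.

ΔS = -109 J/K

At constant pressure, ΔS = nC_p ln(T₂/T₁) with C_p = 7R/2 = 29.1 J mol⁻¹ K⁻¹.
ΔS = 4.31 × 29.1 × ln(89/212) = -109 J/K.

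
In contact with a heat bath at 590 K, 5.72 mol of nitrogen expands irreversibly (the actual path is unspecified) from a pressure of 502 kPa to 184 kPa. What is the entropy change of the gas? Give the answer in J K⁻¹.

ΔS_gas = 47.7 J/K

Entropy is a state function, so ΔS_gas depends only on the end states.
For an isothermal ideal gas ΔS_gas = nR ln(P₁/P₂) = 5.72 × 8.314 × ln(502/184) = 47.7 J/K.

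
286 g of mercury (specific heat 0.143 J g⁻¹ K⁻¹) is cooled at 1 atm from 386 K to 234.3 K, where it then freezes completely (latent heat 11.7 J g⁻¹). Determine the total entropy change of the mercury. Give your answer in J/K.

ΔS = -34.7 J/K

Cooling step: ΔS₁ = m c ln(T_tr/T_i) = 286 × 0.143 × ln(234.3/386) = -20.42 J/K.
Phase change: ΔS₂ = −mL/T_tr = −286 × 11.7 / 234.3 = -14.28 J/K.
ΔS_total = (-20.42) + (-14.28) = -34.7 J/K.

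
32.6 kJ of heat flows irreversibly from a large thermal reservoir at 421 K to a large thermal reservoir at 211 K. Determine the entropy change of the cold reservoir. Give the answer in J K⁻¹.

The cold reservoir gains heat Q, so ΔS_cold = +Q/T_C = 32600/211 = 155 J/K.

ΔS_cold = 155 J/K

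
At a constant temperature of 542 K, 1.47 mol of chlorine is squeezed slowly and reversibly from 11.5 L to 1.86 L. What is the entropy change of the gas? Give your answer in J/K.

For an isothermal ideal gas ΔS_gas = nR ln(V₂/V₁) = 1.47 × 8.314 × ln(1.86/11.5) = -22.3 J/K.

ΔS_gas = -22.3 J/K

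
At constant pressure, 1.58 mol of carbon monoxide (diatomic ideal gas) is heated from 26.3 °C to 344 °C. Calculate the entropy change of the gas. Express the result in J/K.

ΔS = 33.2 J/K

In kelvin: T₁ = 299.45 K, T₂ = 617.15 K. At constant pressure, ΔS = nC_p ln(T₂/T₁) with C_p = 7R/2 = 29.1 J mol⁻¹ K⁻¹.
ΔS = 1.58 × 29.1 × ln(617.15/299.45) = 33.2 J/K.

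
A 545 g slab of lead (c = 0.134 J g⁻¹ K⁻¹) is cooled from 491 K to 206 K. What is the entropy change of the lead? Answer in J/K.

ΔS = -63.4 J/K

ΔS = ∫dQ_rev/T = m c ln(T₂/T₁) = 545 × 0.134 × ln(206/491) = -63.4 J/K.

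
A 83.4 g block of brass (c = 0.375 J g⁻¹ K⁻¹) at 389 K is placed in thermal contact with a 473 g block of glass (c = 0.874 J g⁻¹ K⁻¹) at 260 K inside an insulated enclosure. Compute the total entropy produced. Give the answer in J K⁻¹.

Energy balance: T_f = (m₁c₁T₁ + m₂c₂T₂)/(m₁c₁ + m₂c₂) = 269.07 K.
ΔS₁ = m₁c₁ ln(T_f/T₁) = 31.275 × ln(269.07/389) = -11.53 J/K.
ΔS₂ = m₂c₂ ln(T_f/T₂) = 413.402 × ln(269.07/260) = 14.18 J/K.
ΔS_total = -11.53 + 14.18 = 2.65 J/K.

ΔS_total = 2.65 J/K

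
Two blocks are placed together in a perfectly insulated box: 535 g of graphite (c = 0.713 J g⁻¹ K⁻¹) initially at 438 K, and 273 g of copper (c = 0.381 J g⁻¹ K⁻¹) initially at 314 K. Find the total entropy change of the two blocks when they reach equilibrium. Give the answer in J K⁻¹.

Energy balance: T_f = (m₁c₁T₁ + m₂c₂T₂)/(m₁c₁ + m₂c₂) = 411.43 K.
ΔS₁ = m₁c₁ ln(T_f/T₁) = 381.455 × ln(411.43/438) = -23.87 J/K.
ΔS₂ = m₂c₂ ln(T_f/T₂) = 104.013 × ln(411.43/314) = 28.11 J/K.
ΔS_total = -23.87 + 28.11 = 4.24 J/K.

ΔS_total = 4.24 J/K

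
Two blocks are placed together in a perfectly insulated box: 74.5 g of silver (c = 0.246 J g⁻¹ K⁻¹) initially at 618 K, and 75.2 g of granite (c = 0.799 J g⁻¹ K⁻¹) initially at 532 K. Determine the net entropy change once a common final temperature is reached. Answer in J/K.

ΔS_total = 0.162 J/K

Energy balance: T_f = (m₁c₁T₁ + m₂c₂T₂)/(m₁c₁ + m₂c₂) = 552.1 K.
ΔS₁ = m₁c₁ ln(T_f/T₁) = 18.327 × ln(552.1/618) = -2.0665 J/K.
ΔS₂ = m₂c₂ ln(T_f/T₂) = 60.0848 × ln(552.1/532) = 2.2283 J/K.
ΔS_total = -2.0665 + 2.2283 = 0.162 J/K.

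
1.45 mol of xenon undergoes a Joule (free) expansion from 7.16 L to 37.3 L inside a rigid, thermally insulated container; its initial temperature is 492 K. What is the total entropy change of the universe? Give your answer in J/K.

ΔS_universe = 19.9 J/K

For an ideal gas in free expansion Q = 0 and W = 0, so T is unchanged.
Entropy is a state function; using a reversible isothermal path, ΔS_gas = nR ln(V₂/V₁) = 1.45 × 8.314 × ln(37.3/7.16) = 19.9 J/K.
The insulated surroundings exchange no heat, so ΔS_surr = 0 and ΔS_universe = ΔS_gas.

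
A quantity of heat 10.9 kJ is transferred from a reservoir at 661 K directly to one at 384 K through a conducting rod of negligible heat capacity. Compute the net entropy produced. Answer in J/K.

ΔS_total = 11.9 J/K

ΔS_hot = −Q/T_H = −10900/661 = -16.49 J/K and ΔS_cold = +Q/T_C = 10900/384 = 28.39 J/K.
ΔS_total = -16.49 + 28.39 = 11.9 J/K, positive as the second law requires.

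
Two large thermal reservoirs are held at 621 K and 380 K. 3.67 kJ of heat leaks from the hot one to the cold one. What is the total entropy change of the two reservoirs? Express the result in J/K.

ΔS_total = 3.75 J/K

ΔS_hot = −Q/T_H = −3670/621 = -5.91 J/K and ΔS_cold = +Q/T_C = 3670/380 = 9.658 J/K.
ΔS_total = -5.91 + 9.658 = 3.75 J/K, positive as the second law requires.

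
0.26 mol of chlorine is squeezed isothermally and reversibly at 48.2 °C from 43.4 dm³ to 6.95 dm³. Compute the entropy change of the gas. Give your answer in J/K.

ΔS_gas = -3.96 J/K

For an isothermal ideal gas ΔS_gas = nR ln(V₂/V₁) = 0.26 × 8.314 × ln(6.95/43.4) = -3.96 J/K.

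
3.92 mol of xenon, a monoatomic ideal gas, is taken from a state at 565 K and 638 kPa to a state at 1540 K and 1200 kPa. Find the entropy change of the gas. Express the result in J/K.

ΔS = 61.1 J/K

ΔS = nC_p ln(T₂/T₁) − nR ln(P₂/P₁), with C_p = 5R/2 = 20.79 J mol⁻¹ K⁻¹ for a monoatomic ideal gas.
ΔS = 3.92 × [20.79 × ln(1540/565) − 8.314 × ln(1200/638)] = 61.1 J/K.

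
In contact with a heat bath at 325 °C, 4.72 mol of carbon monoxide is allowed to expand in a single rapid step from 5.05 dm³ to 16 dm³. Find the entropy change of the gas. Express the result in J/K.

ΔS_gas = 45.3 J/K

Entropy is a state function, so ΔS_gas depends only on the end states.
For an isothermal ideal gas ΔS_gas = nR ln(V₂/V₁) = 4.72 × 8.314 × ln(16/5.05) = 45.3 J/K.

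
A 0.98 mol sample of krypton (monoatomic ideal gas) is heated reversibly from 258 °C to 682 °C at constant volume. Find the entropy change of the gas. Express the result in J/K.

In kelvin: T₁ = 531.15 K, T₂ = 955.15 K. At constant volume, ΔS = nC_V ln(T₂/T₁) with C_V = 3R/2 = 12.47 J mol⁻¹ K⁻¹.
ΔS = 0.98 × 12.47 × ln(955.15/531.15) = 7.17 J/K.

ΔS = 7.17 J/K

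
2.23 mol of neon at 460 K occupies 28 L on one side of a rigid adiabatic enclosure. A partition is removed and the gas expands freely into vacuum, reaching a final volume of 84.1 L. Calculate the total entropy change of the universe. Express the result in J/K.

No heat is exchanged and no work is done, so the ideal-gas temperature stays constant.
Entropy is a state function; using a reversible isothermal path, ΔS_gas = nR ln(V₂/V₁) = 2.23 × 8.314 × ln(84.1/28) = 20.4 J/K.
The insulated surroundings exchange no heat, so ΔS_surr = 0 and ΔS_universe = ΔS_gas.

ΔS_universe = 20.4 J/K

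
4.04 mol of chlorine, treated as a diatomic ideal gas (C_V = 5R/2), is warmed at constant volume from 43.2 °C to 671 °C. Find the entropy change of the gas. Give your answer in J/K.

ΔS = 91.8 J/K

In kelvin: T₁ = 316.35 K, T₂ = 944.15 K. At constant volume, ΔS = nC_V ln(T₂/T₁) with C_V = 5R/2 = 20.79 J mol⁻¹ K⁻¹.
ΔS = 4.04 × 20.79 × ln(944.15/316.35) = 91.8 J/K.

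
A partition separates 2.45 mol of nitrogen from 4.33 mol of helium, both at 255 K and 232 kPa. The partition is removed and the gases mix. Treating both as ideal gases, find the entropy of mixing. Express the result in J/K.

Mole fractions: x_A = 2.45/6.78 = 0.361, x_B = 0.639.
ΔS_mix = −R(n_A ln x_A + n_B ln x_B) = −8.314 × (2.45 ln 0.361 + 4.33 ln 0.639) = 36.9 J/K.

ΔS_mix = 36.9 J/K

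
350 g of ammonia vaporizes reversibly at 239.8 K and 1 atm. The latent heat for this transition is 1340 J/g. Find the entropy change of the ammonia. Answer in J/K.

ΔS = 1960 J/K

Heat absorbed by the substance: Q = mL = 350 × 1340 = 469000 J.
At constant T, ΔS = Q_rev/T = 469000 / 239.8 = 1960 J/K.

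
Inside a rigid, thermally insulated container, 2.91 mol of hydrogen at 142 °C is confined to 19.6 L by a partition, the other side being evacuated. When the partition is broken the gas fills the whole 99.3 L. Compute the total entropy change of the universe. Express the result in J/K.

ΔS_universe = 39.3 J/K

For an ideal gas in free expansion Q = 0 and W = 0, so T is unchanged.
Entropy is a state function; using a reversible isothermal path, ΔS_gas = nR ln(V₂/V₁) = 2.91 × 8.314 × ln(99.3/19.6) = 39.3 J/K.
The insulated surroundings exchange no heat, so ΔS_surr = 0 and ΔS_universe = ΔS_gas.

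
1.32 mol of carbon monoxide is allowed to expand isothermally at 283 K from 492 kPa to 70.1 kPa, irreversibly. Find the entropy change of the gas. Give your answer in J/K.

Entropy is a state function, so ΔS_gas depends only on the end states.
For an isothermal ideal gas ΔS_gas = nR ln(P₁/P₂) = 1.32 × 8.314 × ln(492/70.1) = 21.4 J/K.

ΔS_gas = 21.4 J/K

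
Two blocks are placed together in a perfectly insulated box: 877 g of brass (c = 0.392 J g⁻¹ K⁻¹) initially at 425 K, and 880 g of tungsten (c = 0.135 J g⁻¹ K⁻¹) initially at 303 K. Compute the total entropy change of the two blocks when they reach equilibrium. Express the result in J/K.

ΔS_total = 4.77 J/K

Energy balance: T_f = (m₁c₁T₁ + m₂c₂T₂)/(m₁c₁ + m₂c₂) = 393.67 K.
ΔS₁ = m₁c₁ ln(T_f/T₁) = 343.784 × ln(393.67/425) = -26.33 J/K.
ΔS₂ = m₂c₂ ln(T_f/T₂) = 118.8 × ln(393.67/303) = 31.1 J/K.
ΔS_total = -26.33 + 31.1 = 4.77 J/K.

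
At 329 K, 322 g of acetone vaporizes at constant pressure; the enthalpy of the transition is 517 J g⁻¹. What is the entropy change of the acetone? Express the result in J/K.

Heat absorbed by the substance: Q = mL = 322 × 517 = 166474 J.
At constant T, ΔS = Q_rev/T = 166474 / 329 = 506 J/K.

ΔS = 506 J/K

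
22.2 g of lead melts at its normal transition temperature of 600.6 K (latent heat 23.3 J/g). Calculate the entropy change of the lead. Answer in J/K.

ΔS = 0.861 J/K

Heat absorbed by the substance: Q = mL = 22.2 × 23.3 = 517.26 J.
At constant T, ΔS = Q_rev/T = 517.26 / 600.6 = 0.861 J/K.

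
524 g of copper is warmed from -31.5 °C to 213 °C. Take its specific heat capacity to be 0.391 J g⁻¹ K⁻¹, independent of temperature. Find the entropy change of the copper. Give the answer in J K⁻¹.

In kelvin: T₁ = 241.65 K, T₂ = 486.15 K. ΔS = ∫dQ_rev/T = m c ln(T₂/T₁) = 524 × 0.391 × ln(486.15/241.65) = 143 J/K.

ΔS = 143 J/K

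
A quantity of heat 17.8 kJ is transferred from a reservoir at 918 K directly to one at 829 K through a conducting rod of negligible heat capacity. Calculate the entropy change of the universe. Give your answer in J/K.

ΔS_total = 2.08 J/K

ΔS_hot = −Q/T_H = −17800/918 = -19.39 J/K and ΔS_cold = +Q/T_C = 17800/829 = 21.47 J/K.
ΔS_total = -19.39 + 21.47 = 2.08 J/K, positive as the second law requires.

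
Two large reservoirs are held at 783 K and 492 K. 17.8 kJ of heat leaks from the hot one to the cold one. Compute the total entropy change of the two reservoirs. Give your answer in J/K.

ΔS_total = 13.4 J/K

ΔS_hot = −Q/T_H = −17800/783 = -22.73 J/K and ΔS_cold = +Q/T_C = 17800/492 = 36.18 J/K.
ΔS_total = -22.73 + 36.18 = 13.4 J/K, positive as the second law requires.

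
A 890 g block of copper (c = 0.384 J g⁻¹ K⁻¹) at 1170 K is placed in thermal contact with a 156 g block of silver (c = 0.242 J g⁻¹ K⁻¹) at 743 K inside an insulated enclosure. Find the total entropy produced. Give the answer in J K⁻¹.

ΔS_total = 3.11 J/K

Energy balance: T_f = (m₁c₁T₁ + m₂c₂T₂)/(m₁c₁ + m₂c₂) = 1127.5 K.
ΔS₁ = m₁c₁ ln(T_f/T₁) = 341.76 × ln(1127.5/1170) = -12.64 J/K.
ΔS₂ = m₂c₂ ln(T_f/T₂) = 37.752 × ln(1127.5/743) = 15.75 J/K.
ΔS_total = -12.64 + 15.75 = 3.11 J/K.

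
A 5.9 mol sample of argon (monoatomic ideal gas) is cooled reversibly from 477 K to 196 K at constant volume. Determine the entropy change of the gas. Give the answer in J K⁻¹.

ΔS = -65.4 J/K

At constant volume, ΔS = nC_V ln(T₂/T₁) with C_V = 3R/2 = 12.47 J mol⁻¹ K⁻¹.
ΔS = 5.9 × 12.47 × ln(196/477) = -65.4 J/K.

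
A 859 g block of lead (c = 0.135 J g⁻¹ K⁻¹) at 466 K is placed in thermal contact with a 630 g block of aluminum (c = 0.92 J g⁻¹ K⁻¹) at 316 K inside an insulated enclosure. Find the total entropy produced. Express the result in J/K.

Energy balance: T_f = (m₁c₁T₁ + m₂c₂T₂)/(m₁c₁ + m₂c₂) = 341.01 K.
ΔS₁ = m₁c₁ ln(T_f/T₁) = 115.965 × ln(341.01/466) = -36.21 J/K.
ΔS₂ = m₂c₂ ln(T_f/T₂) = 579.6 × ln(341.01/316) = 44.14 J/K.
ΔS_total = -36.21 + 44.14 = 7.93 J/K.

ΔS_total = 7.93 J/K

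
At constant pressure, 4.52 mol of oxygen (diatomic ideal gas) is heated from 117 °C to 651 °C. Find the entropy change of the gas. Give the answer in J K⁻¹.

ΔS = 113 J/K

In kelvin: T₁ = 390.15 K, T₂ = 924.15 K. At constant pressure, ΔS = nC_p ln(T₂/T₁) with C_p = 7R/2 = 29.1 J mol⁻¹ K⁻¹.
ΔS = 4.52 × 29.1 × ln(924.15/390.15) = 113 J/K.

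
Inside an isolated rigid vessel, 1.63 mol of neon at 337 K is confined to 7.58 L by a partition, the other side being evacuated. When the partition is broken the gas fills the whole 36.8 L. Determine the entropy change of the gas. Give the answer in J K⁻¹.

No heat is exchanged and no work is done, so the ideal-gas temperature stays constant.
Entropy is a state function; using a reversible isothermal path, ΔS_gas = nR ln(V₂/V₁) = 1.63 × 8.314 × ln(36.8/7.58) = 21.4 J/K.

ΔS_gas = 21.4 J/K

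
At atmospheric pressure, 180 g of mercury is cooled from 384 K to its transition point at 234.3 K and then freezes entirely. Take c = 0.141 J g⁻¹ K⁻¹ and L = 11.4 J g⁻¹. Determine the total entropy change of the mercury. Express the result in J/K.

Cooling step: ΔS₁ = m c ln(T_tr/T_i) = 180 × 0.141 × ln(234.3/384) = -12.54 J/K.
Phase change: ΔS₂ = −mL/T_tr = −180 × 11.4 / 234.3 = -8.758 J/K.
ΔS_total = (-12.54) + (-8.758) = -21.3 J/K.

ΔS = -21.3 J/K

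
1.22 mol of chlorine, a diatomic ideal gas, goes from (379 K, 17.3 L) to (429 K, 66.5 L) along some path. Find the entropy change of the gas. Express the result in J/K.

ΔS = 16.8 J/K

Entropy is a state function: ΔS = nC_V ln(T₂/T₁) + nR ln(V₂/V₁), with C_V = 5R/2 = 20.79 J mol⁻¹ K⁻¹ for a diatomic ideal gas.
ΔS = 1.22 × [20.79 × ln(429/379) + 8.314 × ln(66.5/17.3)] = 16.8 J/K.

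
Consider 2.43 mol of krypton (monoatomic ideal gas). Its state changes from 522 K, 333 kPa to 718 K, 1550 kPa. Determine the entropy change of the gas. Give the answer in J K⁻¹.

ΔS = -15 J/K

ΔS = nC_p ln(T₂/T₁) − nR ln(P₂/P₁), with C_p = 5R/2 = 20.79 J mol⁻¹ K⁻¹ for a monoatomic ideal gas.
ΔS = 2.43 × [20.79 × ln(718/522) − 8.314 × ln(1550/333)] = -15 J/K.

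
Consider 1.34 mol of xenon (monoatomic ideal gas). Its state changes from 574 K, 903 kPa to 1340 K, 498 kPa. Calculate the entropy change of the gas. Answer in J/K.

ΔS = nC_p ln(T₂/T₁) − nR ln(P₂/P₁), with C_p = 5R/2 = 20.79 J mol⁻¹ K⁻¹ for a monoatomic ideal gas.
ΔS = 1.34 × [20.79 × ln(1340/574) − 8.314 × ln(498/903)] = 30.2 J/K.

ΔS = 30.2 J/K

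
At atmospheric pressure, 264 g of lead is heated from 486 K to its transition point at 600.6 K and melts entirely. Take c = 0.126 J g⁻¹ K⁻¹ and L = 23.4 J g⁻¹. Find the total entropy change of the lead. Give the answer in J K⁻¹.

Warming step: ΔS₁ = m c ln(T_tr/T_i) = 264 × 0.126 × ln(600.6/486) = 7.043 J/K.
Phase change: ΔS₂ = +mL/T_tr = 264 × 23.4 / 600.6 = 10.29 J/K.
ΔS_total = (7.043) + (10.29) = 17.3 J/K.

ΔS = 17.3 J/K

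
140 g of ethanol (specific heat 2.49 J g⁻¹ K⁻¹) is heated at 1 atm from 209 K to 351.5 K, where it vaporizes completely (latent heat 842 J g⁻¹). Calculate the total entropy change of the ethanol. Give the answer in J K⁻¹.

Warming step: ΔS₁ = m c ln(T_tr/T_i) = 140 × 2.49 × ln(351.5/209) = 181.2 J/K.
Phase change: ΔS₂ = +mL/T_tr = 140 × 842 / 351.5 = 335.4 J/K.
ΔS_total = (181.2) + (335.4) = 517 J/K.

ΔS = 517 J/K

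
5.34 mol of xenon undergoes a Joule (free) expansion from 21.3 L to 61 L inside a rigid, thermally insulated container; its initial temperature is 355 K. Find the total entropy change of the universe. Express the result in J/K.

ΔS_universe = 46.7 J/K

No heat is exchanged and no work is done, so the ideal-gas temperature stays constant.
Entropy is a state function; using a reversible isothermal path, ΔS_gas = nR ln(V₂/V₁) = 5.34 × 8.314 × ln(61/21.3) = 46.7 J/K.
The insulated surroundings exchange no heat, so ΔS_surr = 0 and ΔS_universe = ΔS_gas.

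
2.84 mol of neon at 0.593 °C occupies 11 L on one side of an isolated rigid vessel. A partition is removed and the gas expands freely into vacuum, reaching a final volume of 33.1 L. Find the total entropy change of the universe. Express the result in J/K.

ΔS_universe = 26 J/K

For an ideal gas in free expansion Q = 0 and W = 0, so T is unchanged.
Entropy is a state function; using a reversible isothermal path, ΔS_gas = nR ln(V₂/V₁) = 2.84 × 8.314 × ln(33.1/11) = 26 J/K.
The insulated surroundings exchange no heat, so ΔS_surr = 0 and ΔS_universe = ΔS_gas.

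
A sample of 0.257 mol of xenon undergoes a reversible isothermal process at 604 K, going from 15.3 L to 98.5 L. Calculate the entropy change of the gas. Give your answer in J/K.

For an isothermal ideal gas ΔS_gas = nR ln(V₂/V₁) = 0.257 × 8.314 × ln(98.5/15.3) = 3.98 J/K.

ΔS_gas = 3.98 J/K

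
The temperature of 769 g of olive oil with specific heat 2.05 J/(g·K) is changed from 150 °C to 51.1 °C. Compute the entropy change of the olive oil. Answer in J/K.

In kelvin: T₁ = 423.15 K, T₂ = 324.25 K. ΔS = ∫dQ_rev/T = m c ln(T₂/T₁) = 769 × 2.05 × ln(324.25/423.15) = -420 J/K.

ΔS = -420 J/K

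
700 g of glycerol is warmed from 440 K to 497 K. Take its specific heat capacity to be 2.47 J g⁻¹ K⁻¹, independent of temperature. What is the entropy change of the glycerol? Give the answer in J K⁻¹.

ΔS = 211 J/K

ΔS = ∫dQ_rev/T = m c ln(T₂/T₁) = 700 × 2.47 × ln(497/440) = 211 J/K.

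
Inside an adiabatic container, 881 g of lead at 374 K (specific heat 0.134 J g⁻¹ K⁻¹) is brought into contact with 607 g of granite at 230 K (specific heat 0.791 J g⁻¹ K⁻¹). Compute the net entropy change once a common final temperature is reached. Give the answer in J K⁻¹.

ΔS_total = 12.3 J/K

Energy balance: T_f = (m₁c₁T₁ + m₂c₂T₂)/(m₁c₁ + m₂c₂) = 258.42 K.
ΔS₁ = m₁c₁ ln(T_f/T₁) = 118.054 × ln(258.42/374) = -43.64 J/K.
ΔS₂ = m₂c₂ ln(T_f/T₂) = 480.137 × ln(258.42/230) = 55.94 J/K.
ΔS_total = -43.64 + 55.94 = 12.3 J/K.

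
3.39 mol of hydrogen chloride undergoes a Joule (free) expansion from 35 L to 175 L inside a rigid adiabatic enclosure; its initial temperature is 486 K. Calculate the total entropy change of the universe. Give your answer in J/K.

ΔS_universe = 45.4 J/K

For an ideal gas in free expansion Q = 0 and W = 0, so T is unchanged.
Entropy is a state function; using a reversible isothermal path, ΔS_gas = nR ln(V₂/V₁) = 3.39 × 8.314 × ln(175/35) = 45.4 J/K.
The insulated surroundings exchange no heat, so ΔS_surr = 0 and ΔS_universe = ΔS_gas.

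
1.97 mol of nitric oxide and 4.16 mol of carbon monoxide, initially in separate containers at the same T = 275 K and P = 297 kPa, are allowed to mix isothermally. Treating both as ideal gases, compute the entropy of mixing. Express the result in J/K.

Mole fractions: x_A = 1.97/6.13 = 0.321, x_B = 0.679.
ΔS_mix = −R(n_A ln x_A + n_B ln x_B) = −8.314 × (1.97 ln 0.321 + 4.16 ln 0.679) = 32 J/K.

ΔS_mix = 32 J/K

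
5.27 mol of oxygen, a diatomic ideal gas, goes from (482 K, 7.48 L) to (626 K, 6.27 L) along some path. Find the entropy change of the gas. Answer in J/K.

ΔS = 20.9 J/K

Entropy is a state function: ΔS = nC_V ln(T₂/T₁) + nR ln(V₂/V₁), with C_V = 5R/2 = 20.79 J mol⁻¹ K⁻¹ for a diatomic ideal gas.
ΔS = 5.27 × [20.79 × ln(626/482) + 8.314 × ln(6.27/7.48)] = 20.9 J/K.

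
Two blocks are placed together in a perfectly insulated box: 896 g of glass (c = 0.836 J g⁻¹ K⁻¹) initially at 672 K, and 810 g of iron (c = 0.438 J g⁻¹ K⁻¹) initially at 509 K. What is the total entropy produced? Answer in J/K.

ΔS_total = 8.97 J/K

Energy balance: T_f = (m₁c₁T₁ + m₂c₂T₂)/(m₁c₁ + m₂c₂) = 619.61 K.
ΔS₁ = m₁c₁ ln(T_f/T₁) = 749.056 × ln(619.61/672) = -60.8 J/K.
ΔS₂ = m₂c₂ ln(T_f/T₂) = 354.78 × ln(619.61/509) = 69.77 J/K.
ΔS_total = -60.8 + 69.77 = 8.97 J/K.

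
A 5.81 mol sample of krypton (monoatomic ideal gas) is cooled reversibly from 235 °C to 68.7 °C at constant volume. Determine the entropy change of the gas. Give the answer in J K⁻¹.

ΔS = -28.7 J/K

In kelvin: T₁ = 508.15 K, T₂ = 341.85 K. At constant volume, ΔS = nC_V ln(T₂/T₁) with C_V = 3R/2 = 12.47 J mol⁻¹ K⁻¹.
ΔS = 5.81 × 12.47 × ln(341.85/508.15) = -28.7 J/K.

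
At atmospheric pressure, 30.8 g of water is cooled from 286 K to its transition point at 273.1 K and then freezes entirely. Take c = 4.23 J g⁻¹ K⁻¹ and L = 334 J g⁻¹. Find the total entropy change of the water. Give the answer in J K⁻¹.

ΔS = -43.7 J/K

Cooling step: ΔS₁ = m c ln(T_tr/T_i) = 30.8 × 4.23 × ln(273.1/286) = -6.013 J/K.
Phase change: ΔS₂ = −mL/T_tr = −30.8 × 334 / 273.1 = -37.67 J/K.
ΔS_total = (-6.013) + (-37.67) = -43.7 J/K.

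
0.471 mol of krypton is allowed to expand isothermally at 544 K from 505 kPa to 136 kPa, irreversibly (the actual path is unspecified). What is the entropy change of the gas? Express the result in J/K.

ΔS_gas = 5.14 J/K

Entropy is a state function, so ΔS_gas depends only on the end states.
For an isothermal ideal gas ΔS_gas = nR ln(P₁/P₂) = 0.471 × 8.314 × ln(505/136) = 5.14 J/K.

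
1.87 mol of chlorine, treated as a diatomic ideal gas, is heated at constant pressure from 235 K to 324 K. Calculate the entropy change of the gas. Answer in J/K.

At constant pressure, ΔS = nC_p ln(T₂/T₁) with C_p = 7R/2 = 29.1 J mol⁻¹ K⁻¹.
ΔS = 1.87 × 29.1 × ln(324/235) = 17.5 J/K.

ΔS = 17.5 J/K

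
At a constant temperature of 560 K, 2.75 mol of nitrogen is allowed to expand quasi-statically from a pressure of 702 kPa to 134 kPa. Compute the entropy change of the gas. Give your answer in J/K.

ΔS_gas = 37.9 J/K

For an isothermal ideal gas ΔS_gas = nR ln(P₁/P₂) = 2.75 × 8.314 × ln(702/134) = 37.9 J/K.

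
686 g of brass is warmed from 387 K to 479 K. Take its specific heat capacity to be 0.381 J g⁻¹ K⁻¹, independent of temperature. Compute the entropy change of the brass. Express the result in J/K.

ΔS = ∫dQ_rev/T = m c ln(T₂/T₁) = 686 × 0.381 × ln(479/387) = 55.7 J/K.

ΔS = 55.7 J/K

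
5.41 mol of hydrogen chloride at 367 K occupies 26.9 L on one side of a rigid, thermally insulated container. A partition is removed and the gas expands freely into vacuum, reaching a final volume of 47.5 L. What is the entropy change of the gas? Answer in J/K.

For an ideal gas in free expansion Q = 0 and W = 0, so T is unchanged.
Entropy is a state function; using a reversible isothermal path, ΔS_gas = nR ln(V₂/V₁) = 5.41 × 8.314 × ln(47.5/26.9) = 25.6 J/K.

ΔS_gas = 25.6 J/K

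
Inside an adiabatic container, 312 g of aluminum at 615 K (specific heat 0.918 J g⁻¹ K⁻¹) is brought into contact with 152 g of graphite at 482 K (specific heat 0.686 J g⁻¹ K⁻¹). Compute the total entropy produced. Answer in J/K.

Energy balance: T_f = (m₁c₁T₁ + m₂c₂T₂)/(m₁c₁ + m₂c₂) = 579.5 K.
ΔS₁ = m₁c₁ ln(T_f/T₁) = 286.416 × ln(579.5/615) = -17.03 J/K.
ΔS₂ = m₂c₂ ln(T_f/T₂) = 104.272 × ln(579.5/482) = 19.21 J/K.
ΔS_total = -17.03 + 19.21 = 2.18 J/K.

ΔS_total = 2.18 J/K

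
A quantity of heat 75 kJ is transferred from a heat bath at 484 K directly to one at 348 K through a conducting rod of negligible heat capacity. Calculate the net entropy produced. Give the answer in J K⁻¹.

ΔS_total = 60.6 J/K

ΔS_hot = −Q/T_H = −75000/484 = -154.96 J/K and ΔS_cold = +Q/T_C = 75000/348 = 215.52 J/K.
ΔS_total = -154.96 + 215.52 = 60.6 J/K, positive as the second law requires.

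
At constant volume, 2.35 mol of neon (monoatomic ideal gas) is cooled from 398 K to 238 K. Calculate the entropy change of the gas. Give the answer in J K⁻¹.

At constant volume, ΔS = nC_V ln(T₂/T₁) with C_V = 3R/2 = 12.47 J mol⁻¹ K⁻¹.
ΔS = 2.35 × 12.47 × ln(238/398) = -15.1 J/K.

ΔS = -15.1 J/K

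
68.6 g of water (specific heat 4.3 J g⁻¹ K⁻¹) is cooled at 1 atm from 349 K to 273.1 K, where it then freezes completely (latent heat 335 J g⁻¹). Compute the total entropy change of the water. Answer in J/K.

ΔS = -156 J/K

Cooling step: ΔS₁ = m c ln(T_tr/T_i) = 68.6 × 4.3 × ln(273.1/349) = -72.34 J/K.
Phase change: ΔS₂ = −mL/T_tr = −68.6 × 335 / 273.1 = -84.15 J/K.
ΔS_total = (-72.34) + (-84.15) = -156 J/K.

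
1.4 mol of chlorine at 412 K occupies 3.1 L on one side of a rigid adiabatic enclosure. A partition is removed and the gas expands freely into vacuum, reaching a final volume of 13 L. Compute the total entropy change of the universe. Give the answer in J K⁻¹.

ΔS_universe = 16.7 J/K

For an ideal gas in free expansion Q = 0 and W = 0, so T is unchanged.
Entropy is a state function; using a reversible isothermal path, ΔS_gas = nR ln(V₂/V₁) = 1.4 × 8.314 × ln(13/3.1) = 16.7 J/K.
The insulated surroundings exchange no heat, so ΔS_surr = 0 and ΔS_universe = ΔS_gas.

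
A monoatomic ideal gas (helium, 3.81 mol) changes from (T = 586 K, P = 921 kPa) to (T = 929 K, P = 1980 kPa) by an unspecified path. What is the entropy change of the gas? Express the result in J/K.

ΔS = nC_p ln(T₂/T₁) − nR ln(P₂/P₁), with C_p = 5R/2 = 20.79 J mol⁻¹ K⁻¹ for a monoatomic ideal gas.
ΔS = 3.81 × [20.79 × ln(929/586) − 8.314 × ln(1980/921)] = 12.2 J/K.

ΔS = 12.2 J/K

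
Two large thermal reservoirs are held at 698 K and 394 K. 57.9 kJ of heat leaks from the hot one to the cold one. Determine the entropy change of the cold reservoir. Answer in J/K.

ΔS_cold = 147 J/K

The cold reservoir gains heat Q, so ΔS_cold = +Q/T_C = 57900/394 = 147 J/K.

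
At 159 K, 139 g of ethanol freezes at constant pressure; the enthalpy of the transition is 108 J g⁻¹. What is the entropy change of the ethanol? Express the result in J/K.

ΔS = -94.4 J/K

Heat released by the substance: Q = −mL = −139 × 108 = −15012 J.
At constant T, ΔS = Q_rev/T = −15012 / 159 = -94.4 J/K.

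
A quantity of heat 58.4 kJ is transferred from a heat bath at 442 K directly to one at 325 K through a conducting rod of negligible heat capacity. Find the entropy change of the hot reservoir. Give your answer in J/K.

The hot reservoir loses heat Q, so ΔS_hot = −Q/T_H = −58400/442 = -132 J/K.

ΔS_hot = -132 J/K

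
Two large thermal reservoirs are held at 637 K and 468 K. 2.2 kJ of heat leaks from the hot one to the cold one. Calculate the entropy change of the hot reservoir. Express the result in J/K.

ΔS_hot = -3.45 J/K

The hot reservoir loses heat Q, so ΔS_hot = −Q/T_H = −2200/637 = -3.45 J/K.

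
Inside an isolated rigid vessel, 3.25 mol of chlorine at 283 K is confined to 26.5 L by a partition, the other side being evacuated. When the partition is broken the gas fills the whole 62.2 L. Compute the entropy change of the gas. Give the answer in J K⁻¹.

For an ideal gas in free expansion Q = 0 and W = 0, so T is unchanged.
Entropy is a state function; using a reversible isothermal path, ΔS_gas = nR ln(V₂/V₁) = 3.25 × 8.314 × ln(62.2/26.5) = 23.1 J/K.

ΔS_gas = 23.1 J/K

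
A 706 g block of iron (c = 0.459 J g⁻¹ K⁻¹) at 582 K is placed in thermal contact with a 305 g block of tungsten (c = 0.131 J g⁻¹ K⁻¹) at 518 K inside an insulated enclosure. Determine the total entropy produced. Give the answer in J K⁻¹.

ΔS_total = 0.234 J/K

Energy balance: T_f = (m₁c₁T₁ + m₂c₂T₂)/(m₁c₁ + m₂c₂) = 574.98 K.
ΔS₁ = m₁c₁ ln(T_f/T₁) = 324.054 × ln(574.98/582) = -3.935 J/K.
ΔS₂ = m₂c₂ ln(T_f/T₂) = 39.955 × ln(574.98/518) = 4.169 J/K.
ΔS_total = -3.935 + 4.169 = 0.234 J/K.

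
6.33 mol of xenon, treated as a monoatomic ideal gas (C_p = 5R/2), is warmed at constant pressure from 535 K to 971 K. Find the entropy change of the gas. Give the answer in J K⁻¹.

At constant pressure, ΔS = nC_p ln(T₂/T₁) with C_p = 5R/2 = 20.79 J mol⁻¹ K⁻¹.
ΔS = 6.33 × 20.79 × ln(971/535) = 78.4 J/K.

ΔS = 78.4 J/K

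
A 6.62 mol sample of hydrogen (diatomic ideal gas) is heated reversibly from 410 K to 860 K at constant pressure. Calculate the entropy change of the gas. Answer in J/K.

ΔS = 143 J/K

At constant pressure, ΔS = nC_p ln(T₂/T₁) with C_p = 7R/2 = 29.1 J mol⁻¹ K⁻¹.
ΔS = 6.62 × 29.1 × ln(860/410) = 143 J/K.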